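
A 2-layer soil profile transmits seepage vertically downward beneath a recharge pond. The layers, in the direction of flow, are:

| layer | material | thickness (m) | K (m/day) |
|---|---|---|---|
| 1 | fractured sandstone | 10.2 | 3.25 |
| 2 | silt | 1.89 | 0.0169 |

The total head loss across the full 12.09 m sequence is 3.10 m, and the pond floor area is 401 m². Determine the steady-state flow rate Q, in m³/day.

Flow is perpendicular to layering, so the layers act in series and the equivalent K is the thickness-weighted harmonic mean.
Total thickness L = 10.2 + 1.89 = 12.09 m.
Σ(b_i/K_i) = 10.2/3.25 + 1.89/0.0169 = 115.0 d.
K_eq = L / Σ(b_i/K_i) = 12.09 / 115.0 = 0.1052 m/day.
Q = K_eq · A · (Δh/L) = 0.1052 × 401 × (3.10/12.09) = 10.81 m³/day.

10.8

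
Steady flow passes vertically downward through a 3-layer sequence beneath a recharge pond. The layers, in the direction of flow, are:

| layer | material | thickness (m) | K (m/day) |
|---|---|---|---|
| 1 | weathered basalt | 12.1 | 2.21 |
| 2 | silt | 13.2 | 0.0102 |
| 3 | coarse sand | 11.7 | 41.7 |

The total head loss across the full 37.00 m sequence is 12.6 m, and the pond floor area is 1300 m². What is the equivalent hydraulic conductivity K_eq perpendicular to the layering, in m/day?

Flow is perpendicular to layering, so the layers act in series and the equivalent K is the thickness-weighted harmonic mean.
Total thickness L = 12.1 + 13.2 + 11.7 = 37.00 m.
Σ(b_i/K_i) = 12.1/2.21 + 13.2/0.0102 + 11.7/41.7 = 1300 d.
K_eq = L / Σ(b_i/K_i) = 37.00 / 1300 = 0.02846 m/day.

0.0285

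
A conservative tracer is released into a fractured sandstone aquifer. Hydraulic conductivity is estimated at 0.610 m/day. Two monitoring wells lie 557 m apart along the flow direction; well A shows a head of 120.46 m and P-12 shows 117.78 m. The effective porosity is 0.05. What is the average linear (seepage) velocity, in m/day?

Hydraulic gradient i = (120.46 − 117.78) / 557 = 2.68 / 557 = 0.004811.
Darcy flux q = K · i = 0.6100 × 0.004811 = 0.002935 m/day.
Seepage velocity v = q / n_e = 0.002935 / 0.05 = 0.05870 m/day.

0.0587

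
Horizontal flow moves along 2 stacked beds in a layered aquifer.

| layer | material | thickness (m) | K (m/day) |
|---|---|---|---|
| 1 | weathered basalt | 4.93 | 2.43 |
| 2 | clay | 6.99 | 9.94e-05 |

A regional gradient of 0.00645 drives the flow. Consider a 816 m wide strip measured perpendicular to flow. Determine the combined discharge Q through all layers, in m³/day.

63.1

Flow is parallel to layering, so each bed carries its own Darcy discharge and the transmissivities add.
Σ(K_i·b_i) = 2.43×4.93 + 9.94e-05×6.99 = 11.98 m²/day.
Hydraulic gradient i = 0.00645.
Q = Σ(K_i·b_i) · W · i = 11.98 × 816 × 0.006450 = 63.06 m³/day.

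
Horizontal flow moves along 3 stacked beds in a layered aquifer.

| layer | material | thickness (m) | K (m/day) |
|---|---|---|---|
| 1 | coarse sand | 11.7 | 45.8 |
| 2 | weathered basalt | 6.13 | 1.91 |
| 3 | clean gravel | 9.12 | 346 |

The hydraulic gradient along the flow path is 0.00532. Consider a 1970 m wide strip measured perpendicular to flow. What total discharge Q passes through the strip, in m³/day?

Flow is parallel to layering, so each bed carries its own Darcy discharge and the transmissivities add.
Σ(K_i·b_i) = 45.8×11.7 + 1.91×6.13 + 346×9.12 = 3703 m²/day.
Hydraulic gradient i = 0.00532.
Q = Σ(K_i·b_i) · W · i = 3703 × 1970 × 0.005320 = 38810 m³/day.

38800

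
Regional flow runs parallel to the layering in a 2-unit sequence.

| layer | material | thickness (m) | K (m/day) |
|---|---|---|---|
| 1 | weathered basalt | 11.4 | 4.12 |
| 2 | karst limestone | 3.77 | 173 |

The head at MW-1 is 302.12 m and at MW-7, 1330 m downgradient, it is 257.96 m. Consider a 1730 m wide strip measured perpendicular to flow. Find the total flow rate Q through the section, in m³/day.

Flow is parallel to layering, so each bed carries its own Darcy discharge and the transmissivities add.
Σ(K_i·b_i) = 4.12×11.4 + 173×3.77 = 699.2 m²/day.
Hydraulic gradient i = (302.12 − 257.96) / 1330 = 44.16 / 1330 = 0.03320.
Q = Σ(K_i·b_i) · W · i = 699.2 × 1730 × 0.03320 = 40162 m³/day.

40200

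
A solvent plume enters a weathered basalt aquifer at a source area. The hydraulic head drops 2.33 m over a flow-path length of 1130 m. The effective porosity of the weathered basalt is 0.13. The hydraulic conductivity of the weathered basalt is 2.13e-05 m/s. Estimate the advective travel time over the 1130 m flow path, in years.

106

Convert K: 2.13e-05 m/s × 86400 = 1.840 m/day.
Hydraulic gradient i = Δh / L = 2.33 / 1130 = 0.002062.
Darcy flux q = K · i = 1.840 × 0.002062 = 0.003795 m/day.
Seepage velocity v = q / n_e = 0.003795 / 0.13 = 0.02919 m/day.
Travel time t = L / v = 1130 / 0.02919 = 38712 days = 106.0 years.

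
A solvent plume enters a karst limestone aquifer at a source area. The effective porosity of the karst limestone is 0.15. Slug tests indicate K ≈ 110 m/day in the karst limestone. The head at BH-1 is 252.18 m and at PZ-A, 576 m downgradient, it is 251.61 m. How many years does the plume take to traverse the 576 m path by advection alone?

2.17

Hydraulic gradient i = (252.18 − 251.61) / 576 = 0.57 / 576 = 0.0009896.
Darcy flux q = K · i = 110.0 × 0.0009896 = 0.1089 m/day.
Seepage velocity v = q / n_e = 0.1089 / 0.15 = 0.7257 m/day.
Travel time t = L / v = 576 / 0.7257 = 793.7 days = 2.173 years.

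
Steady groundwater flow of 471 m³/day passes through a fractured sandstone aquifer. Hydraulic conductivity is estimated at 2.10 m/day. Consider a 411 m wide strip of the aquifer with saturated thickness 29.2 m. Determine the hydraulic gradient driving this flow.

Cross-sectional area A = 411 × 29.2 = 12001 m².
From Q = K·A·i, i = Q / (K·A) = 471 / (2.100 × 12001) = 0.01869.

0.0187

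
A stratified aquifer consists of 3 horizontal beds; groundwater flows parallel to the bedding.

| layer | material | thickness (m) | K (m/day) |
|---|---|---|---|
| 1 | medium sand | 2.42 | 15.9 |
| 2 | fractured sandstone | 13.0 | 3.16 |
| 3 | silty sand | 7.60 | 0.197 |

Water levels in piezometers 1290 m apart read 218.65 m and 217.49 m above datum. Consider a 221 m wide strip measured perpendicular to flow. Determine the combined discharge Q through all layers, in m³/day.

Flow is parallel to layering, so each bed carries its own Darcy discharge and the transmissivities add.
Σ(K_i·b_i) = 15.9×2.42 + 3.16×13.0 + 0.197×7.60 = 81.06 m²/day.
Hydraulic gradient i = (218.65 − 217.49) / 1290 = 1.16 / 1290 = 0.0008992.
Q = Σ(K_i·b_i) · W · i = 81.06 × 221 × 0.0008992 = 16.11 m³/day.

16.1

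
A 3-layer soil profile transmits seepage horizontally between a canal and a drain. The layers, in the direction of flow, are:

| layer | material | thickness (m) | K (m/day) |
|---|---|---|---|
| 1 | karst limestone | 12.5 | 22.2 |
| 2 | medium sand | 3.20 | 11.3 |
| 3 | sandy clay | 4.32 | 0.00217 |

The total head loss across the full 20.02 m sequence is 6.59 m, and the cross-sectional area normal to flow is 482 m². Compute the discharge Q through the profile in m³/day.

Flow is perpendicular to layering, so the layers act in series and the equivalent K is the thickness-weighted harmonic mean.
Total thickness L = 12.5 + 3.20 + 4.32 = 20.02 m.
Σ(b_i/K_i) = 12.5/22.2 + 3.20/11.3 + 4.32/0.00217 = 1992 d.
K_eq = L / Σ(b_i/K_i) = 20.02 / 1992 = 0.01005 m/day.
Q = K_eq · A · (Δh/L) = 0.01005 × 482 × (6.59/20.02) = 1.595 m³/day.

1.59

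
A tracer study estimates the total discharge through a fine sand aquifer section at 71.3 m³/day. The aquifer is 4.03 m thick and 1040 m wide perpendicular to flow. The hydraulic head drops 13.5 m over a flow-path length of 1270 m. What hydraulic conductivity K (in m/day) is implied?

Cross-sectional area A = 1040 × 4.03 = 4191 m².
Hydraulic gradient i = Δh / L = 13.5 / 1270 = 0.01063.
From Q = K·A·i, K = Q / (A·i) = 71.3 / (4191 × 0.01063) = 1.600 m/day.

1.60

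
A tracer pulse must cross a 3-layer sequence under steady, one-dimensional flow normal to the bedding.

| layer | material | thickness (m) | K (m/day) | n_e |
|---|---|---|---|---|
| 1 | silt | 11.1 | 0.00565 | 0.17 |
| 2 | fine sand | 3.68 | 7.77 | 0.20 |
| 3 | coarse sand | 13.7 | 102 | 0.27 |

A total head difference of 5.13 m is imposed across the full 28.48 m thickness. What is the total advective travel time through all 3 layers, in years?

With flow normal to the layers, continuity requires the same specific discharge q through every layer.
Σ(b_i/K_i) = 11.1/0.00565 + 3.68/7.77 + 13.7/102 = 1965 d.
q = Δh / Σ(b_i/K_i) = 5.13 / 1965 = 0.002610 m/day.
In each layer the seepage velocity is v_i = q/n_i, so the layer transit time is t_i = b_i·n_i / q:
  layer 1 (silt): t_1 = 11.1 × 0.17 / 0.002610 = 722.9 d
  layer 2 (fine sand): t_2 = 3.68 × 0.20 / 0.002610 = 281.9 d
  layer 3 (coarse sand): t_3 = 13.7 × 0.27 / 0.002610 = 1417 d
Total t = Σ t_i = 2422 days = 6.631 years.

6.63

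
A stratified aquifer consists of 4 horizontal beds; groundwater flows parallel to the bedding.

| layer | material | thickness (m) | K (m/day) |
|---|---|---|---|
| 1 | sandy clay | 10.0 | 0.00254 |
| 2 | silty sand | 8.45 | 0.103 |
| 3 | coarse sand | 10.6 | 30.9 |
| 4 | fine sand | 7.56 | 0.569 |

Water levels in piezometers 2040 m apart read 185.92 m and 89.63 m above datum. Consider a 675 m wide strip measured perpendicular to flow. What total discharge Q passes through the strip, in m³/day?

10600

Flow is parallel to layering, so each bed carries its own Darcy discharge and the transmissivities add.
Σ(K_i·b_i) = 0.00254×10.0 + 0.103×8.45 + 30.9×10.6 + 0.569×7.56 = 332.7 m²/day.
Hydraulic gradient i = (185.92 − 89.63) / 2040 = 96.29 / 2040 = 0.04720.
Q = Σ(K_i·b_i) · W · i = 332.7 × 675 × 0.04720 = 10601 m³/day.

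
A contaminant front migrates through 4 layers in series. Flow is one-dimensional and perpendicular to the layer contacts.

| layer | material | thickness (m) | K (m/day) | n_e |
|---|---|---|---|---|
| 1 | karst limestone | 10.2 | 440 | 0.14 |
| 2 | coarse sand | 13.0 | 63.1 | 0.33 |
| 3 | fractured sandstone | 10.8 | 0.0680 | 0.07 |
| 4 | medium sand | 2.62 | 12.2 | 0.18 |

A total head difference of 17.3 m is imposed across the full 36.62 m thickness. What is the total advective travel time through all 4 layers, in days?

With flow normal to the layers, continuity requires the same specific discharge q through every layer.
Σ(b_i/K_i) = 10.2/440 + 13.0/63.1 + 10.8/0.0680 + 2.62/12.2 = 159.3 d.
q = Δh / Σ(b_i/K_i) = 17.3 / 159.3 = 0.1086 m/day.
In each layer the seepage velocity is v_i = q/n_i, so the layer transit time is t_i = b_i·n_i / q:
  layer 1 (karst limestone): t_1 = 10.2 × 0.14 / 0.1086 = 13.15 d
  layer 2 (coarse sand): t_2 = 13.0 × 0.33 / 0.1086 = 39.49 d
  layer 3 (fractured sandstone): t_3 = 10.8 × 0.07 / 0.1086 = 6.960 d
  layer 4 (medium sand): t_4 = 2.62 × 0.18 / 0.1086 = 4.342 d
Total t = Σ t_i = 63.94 days.

63.9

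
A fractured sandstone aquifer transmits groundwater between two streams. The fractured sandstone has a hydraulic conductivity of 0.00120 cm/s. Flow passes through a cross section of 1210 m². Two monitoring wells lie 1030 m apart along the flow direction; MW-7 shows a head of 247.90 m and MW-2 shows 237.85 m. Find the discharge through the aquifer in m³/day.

12.2

Convert K: 0.00120 cm/s × 864 = 1.037 m/day.
Hydraulic gradient i = (247.90 − 237.85) / 1030 = 10.05 / 1030 = 0.009757.
Darcy's law: Q = K · A · i = 1.037 × 1210 × 0.009757 = 12.24 m³/day.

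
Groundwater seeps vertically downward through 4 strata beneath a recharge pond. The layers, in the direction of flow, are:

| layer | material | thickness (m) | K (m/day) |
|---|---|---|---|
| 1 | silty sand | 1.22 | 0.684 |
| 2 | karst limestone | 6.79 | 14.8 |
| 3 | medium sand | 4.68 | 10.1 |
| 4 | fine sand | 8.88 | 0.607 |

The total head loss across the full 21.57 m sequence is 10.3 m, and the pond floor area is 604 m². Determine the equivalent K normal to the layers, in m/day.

Flow is perpendicular to layering, so the layers act in series and the equivalent K is the thickness-weighted harmonic mean.
Total thickness L = 1.22 + 6.79 + 4.68 + 8.88 = 21.57 m.
Σ(b_i/K_i) = 1.22/0.684 + 6.79/14.8 + 4.68/10.1 + 8.88/0.607 = 17.34 d.
K_eq = L / Σ(b_i/K_i) = 21.57 / 17.34 = 1.244 m/day.

1.24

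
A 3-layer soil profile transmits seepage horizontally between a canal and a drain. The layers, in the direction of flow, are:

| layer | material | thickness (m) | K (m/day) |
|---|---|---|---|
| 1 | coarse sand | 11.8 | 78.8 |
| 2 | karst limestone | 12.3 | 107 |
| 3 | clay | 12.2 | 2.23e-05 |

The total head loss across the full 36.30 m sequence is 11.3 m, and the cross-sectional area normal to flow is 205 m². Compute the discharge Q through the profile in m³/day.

0.00423

Flow is perpendicular to layering, so the layers act in series and the equivalent K is the thickness-weighted harmonic mean.
Total thickness L = 11.8 + 12.3 + 12.2 = 36.30 m.
Σ(b_i/K_i) = 11.8/78.8 + 12.3/107 + 12.2/2.23e-05 = 5.471e+05 d.
K_eq = L / Σ(b_i/K_i) = 36.30 / 5.471e+05 = 6.635e-05 m/day.
Q = K_eq · A · (Δh/L) = 6.635e-05 × 205 × (11.3/36.30) = 0.004234 m³/day.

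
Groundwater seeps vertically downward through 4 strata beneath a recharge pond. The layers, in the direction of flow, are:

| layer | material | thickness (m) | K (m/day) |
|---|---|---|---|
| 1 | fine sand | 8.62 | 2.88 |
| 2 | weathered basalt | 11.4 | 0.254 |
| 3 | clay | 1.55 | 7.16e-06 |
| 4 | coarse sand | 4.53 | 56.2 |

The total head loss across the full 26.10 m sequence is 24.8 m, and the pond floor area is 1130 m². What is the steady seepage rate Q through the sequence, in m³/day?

0.129

Flow is perpendicular to layering, so the layers act in series and the equivalent K is the thickness-weighted harmonic mean.
Total thickness L = 8.62 + 11.4 + 1.55 + 4.53 = 26.10 m.
Σ(b_i/K_i) = 8.62/2.88 + 11.4/0.254 + 1.55/7.16e-06 + 4.53/56.2 = 2.165e+05 d.
K_eq = L / Σ(b_i/K_i) = 26.10 / 2.165e+05 = 0.0001205 m/day.
Q = K_eq · A · (Δh/L) = 0.0001205 × 1130 × (24.8/26.10) = 0.1294 m³/day.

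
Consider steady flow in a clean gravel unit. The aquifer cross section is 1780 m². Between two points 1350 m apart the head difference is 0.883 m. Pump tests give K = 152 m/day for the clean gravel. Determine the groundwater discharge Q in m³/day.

Hydraulic gradient i = Δh / L = 0.883 / 1350 = 0.0006541.
Darcy's law: Q = K · A · i = 152.0 × 1780 × 0.0006541 = 177.0 m³/day.

177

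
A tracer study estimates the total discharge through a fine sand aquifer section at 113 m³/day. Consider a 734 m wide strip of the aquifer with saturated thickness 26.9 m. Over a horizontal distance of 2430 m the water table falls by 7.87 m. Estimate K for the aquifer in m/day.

1.77

Cross-sectional area A = 734 × 26.9 = 19745 m².
Hydraulic gradient i = Δh / L = 7.87 / 2430 = 0.003239.
From Q = K·A·i, K = Q / (A·i) = 113 / (19745 × 0.003239) = 1.767 m/day.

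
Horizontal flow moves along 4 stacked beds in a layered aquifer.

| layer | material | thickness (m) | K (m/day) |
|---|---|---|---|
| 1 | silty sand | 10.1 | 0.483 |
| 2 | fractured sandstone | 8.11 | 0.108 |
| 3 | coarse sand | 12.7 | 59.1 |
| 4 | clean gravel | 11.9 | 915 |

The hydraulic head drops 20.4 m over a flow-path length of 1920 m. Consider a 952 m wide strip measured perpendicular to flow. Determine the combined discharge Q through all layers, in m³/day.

118000

Flow is parallel to layering, so each bed carries its own Darcy discharge and the transmissivities add.
Σ(K_i·b_i) = 0.483×10.1 + 0.108×8.11 + 59.1×12.7 + 915×11.9 = 11645 m²/day.
Hydraulic gradient i = Δh / L = 20.4 / 1920 = 0.01062.
Q = Σ(K_i·b_i) · W · i = 11645 × 952 × 0.01062 = 1.178e+05 m³/day.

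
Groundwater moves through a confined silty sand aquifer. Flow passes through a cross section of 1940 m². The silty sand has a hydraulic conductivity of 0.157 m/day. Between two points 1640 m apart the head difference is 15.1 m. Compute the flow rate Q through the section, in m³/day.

Hydraulic gradient i = Δh / L = 15.1 / 1640 = 0.009207.
Darcy's law: Q = K · A · i = 0.1570 × 1940 × 0.009207 = 2.804 m³/day.

2.80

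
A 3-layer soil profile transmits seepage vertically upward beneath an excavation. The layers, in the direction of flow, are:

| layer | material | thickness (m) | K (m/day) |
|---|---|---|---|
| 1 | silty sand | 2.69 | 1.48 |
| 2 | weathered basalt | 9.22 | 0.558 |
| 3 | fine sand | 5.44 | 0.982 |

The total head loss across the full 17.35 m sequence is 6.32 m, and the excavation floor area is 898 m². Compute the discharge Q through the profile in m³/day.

238

Flow is perpendicular to layering, so the layers act in series and the equivalent K is the thickness-weighted harmonic mean.
Total thickness L = 2.69 + 9.22 + 5.44 = 17.35 m.
Σ(b_i/K_i) = 2.69/1.48 + 9.22/0.558 + 5.44/0.982 = 23.88 d.
K_eq = L / Σ(b_i/K_i) = 17.35 / 23.88 = 0.7265 m/day.
Q = K_eq · A · (Δh/L) = 0.7265 × 898 × (6.32/17.35) = 237.7 m³/day.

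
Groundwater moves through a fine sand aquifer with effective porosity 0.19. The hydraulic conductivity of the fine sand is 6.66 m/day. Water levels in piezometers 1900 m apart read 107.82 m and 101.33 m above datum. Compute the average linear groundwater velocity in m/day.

0.120

Hydraulic gradient i = (107.82 − 101.33) / 1900 = 6.49 / 1900 = 0.003416.
Darcy flux q = K · i = 6.660 × 0.003416 = 0.02275 m/day.
Seepage velocity v = q / n_e = 0.02275 / 0.19 = 0.1197 m/day.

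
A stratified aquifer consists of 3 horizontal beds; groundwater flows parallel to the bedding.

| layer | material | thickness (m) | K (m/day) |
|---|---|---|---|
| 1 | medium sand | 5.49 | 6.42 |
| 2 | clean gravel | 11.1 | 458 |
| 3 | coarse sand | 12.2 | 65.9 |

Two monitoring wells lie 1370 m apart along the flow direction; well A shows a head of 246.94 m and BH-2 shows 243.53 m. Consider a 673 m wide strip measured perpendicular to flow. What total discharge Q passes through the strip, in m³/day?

9920

Flow is parallel to layering, so each bed carries its own Darcy discharge and the transmissivities add.
Σ(K_i·b_i) = 6.42×5.49 + 458×11.1 + 65.9×12.2 = 5923 m²/day.
Hydraulic gradient i = (246.94 − 243.53) / 1370 = 3.41 / 1370 = 0.002489.
Q = Σ(K_i·b_i) · W · i = 5923 × 673 × 0.002489 = 9922 m³/day.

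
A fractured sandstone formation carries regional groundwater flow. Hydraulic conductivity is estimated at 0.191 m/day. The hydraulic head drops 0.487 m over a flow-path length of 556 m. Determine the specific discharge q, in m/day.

Hydraulic gradient i = Δh / L = 0.487 / 556 = 0.0008759.
Specific discharge q = K · i = 0.1910 × 0.0008759 = 0.0001673 m/day.

0.000167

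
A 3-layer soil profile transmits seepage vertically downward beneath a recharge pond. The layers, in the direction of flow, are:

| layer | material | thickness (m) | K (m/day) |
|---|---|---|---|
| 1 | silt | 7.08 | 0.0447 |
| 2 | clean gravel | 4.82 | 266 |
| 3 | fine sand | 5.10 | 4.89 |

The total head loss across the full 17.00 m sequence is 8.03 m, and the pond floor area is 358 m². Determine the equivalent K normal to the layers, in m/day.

Flow is perpendicular to layering, so the layers act in series and the equivalent K is the thickness-weighted harmonic mean.
Total thickness L = 7.08 + 4.82 + 5.10 = 17.00 m.
Σ(b_i/K_i) = 7.08/0.0447 + 4.82/266 + 5.10/4.89 = 159.5 d.
K_eq = L / Σ(b_i/K_i) = 17.00 / 159.5 = 0.1066 m/day.

0.107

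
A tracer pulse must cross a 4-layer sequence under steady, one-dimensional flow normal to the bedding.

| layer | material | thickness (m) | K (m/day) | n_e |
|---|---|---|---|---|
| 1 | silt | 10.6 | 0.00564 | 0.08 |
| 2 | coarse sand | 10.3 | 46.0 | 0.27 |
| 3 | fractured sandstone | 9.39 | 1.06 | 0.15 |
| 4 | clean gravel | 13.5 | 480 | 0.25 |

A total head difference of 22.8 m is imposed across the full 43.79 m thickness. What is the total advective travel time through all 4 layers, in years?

1.91

With flow normal to the layers, continuity requires the same specific discharge q through every layer.
Σ(b_i/K_i) = 10.6/0.00564 + 10.3/46.0 + 9.39/1.06 + 13.5/480 = 1889 d.
q = Δh / Σ(b_i/K_i) = 22.8 / 1889 = 0.01207 m/day.
In each layer the seepage velocity is v_i = q/n_i, so the layer transit time is t_i = b_i·n_i / q:
  layer 1 (silt): t_1 = 10.6 × 0.08 / 0.01207 = 70.24 d
  layer 2 (coarse sand): t_2 = 10.3 × 0.27 / 0.01207 = 230.4 d
  layer 3 (fractured sandstone): t_3 = 9.39 × 0.15 / 0.01207 = 116.7 d
  layer 4 (clean gravel): t_4 = 13.5 × 0.25 / 0.01207 = 279.6 d
Total t = Σ t_i = 696.8 days = 1.908 years.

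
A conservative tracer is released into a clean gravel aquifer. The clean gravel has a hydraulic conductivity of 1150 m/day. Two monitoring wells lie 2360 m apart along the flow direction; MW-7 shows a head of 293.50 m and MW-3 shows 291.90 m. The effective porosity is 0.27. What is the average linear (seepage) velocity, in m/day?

2.89

Hydraulic gradient i = (293.50 − 291.90) / 2360 = 1.6 / 2360 = 0.0006780.
Darcy flux q = K · i = 1150 × 0.0006780 = 0.7797 m/day.
Seepage velocity v = q / n_e = 0.7797 / 0.27 = 2.888 m/day.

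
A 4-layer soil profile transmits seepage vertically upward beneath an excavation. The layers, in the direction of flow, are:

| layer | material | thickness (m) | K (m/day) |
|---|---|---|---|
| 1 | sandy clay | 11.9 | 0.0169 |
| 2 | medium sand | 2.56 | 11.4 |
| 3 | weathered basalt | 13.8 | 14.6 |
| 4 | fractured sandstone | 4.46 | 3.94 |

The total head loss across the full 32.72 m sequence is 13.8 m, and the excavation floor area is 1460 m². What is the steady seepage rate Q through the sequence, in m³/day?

28.5

Flow is perpendicular to layering, so the layers act in series and the equivalent K is the thickness-weighted harmonic mean.
Total thickness L = 11.9 + 2.56 + 13.8 + 4.46 = 32.72 m.
Σ(b_i/K_i) = 11.9/0.0169 + 2.56/11.4 + 13.8/14.6 + 4.46/3.94 = 706.4 d.
K_eq = L / Σ(b_i/K_i) = 32.72 / 706.4 = 0.04632 m/day.
Q = K_eq · A · (Δh/L) = 0.04632 × 1460 × (13.8/32.72) = 28.52 m³/day.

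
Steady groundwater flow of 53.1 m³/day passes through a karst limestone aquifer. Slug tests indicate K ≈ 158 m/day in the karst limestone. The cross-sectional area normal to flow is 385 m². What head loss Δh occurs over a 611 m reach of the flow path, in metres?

From Q = K·A·i, i = Q / (K·A) = 53.1 / (158.0 × 385.0) = 0.0008729.
Head loss Δh = i · L = 0.0008729 × 611 = 0.5334 m.

0.533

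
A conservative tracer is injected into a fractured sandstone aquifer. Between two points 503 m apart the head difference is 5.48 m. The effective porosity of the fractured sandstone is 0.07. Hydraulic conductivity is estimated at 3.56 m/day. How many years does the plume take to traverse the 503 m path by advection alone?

2.49

Hydraulic gradient i = Δh / L = 5.48 / 503 = 0.01089.
Darcy flux q = K · i = 3.560 × 0.01089 = 0.03878 m/day.
Seepage velocity v = q / n_e = 0.03878 / 0.07 = 0.5541 m/day.
Travel time t = L / v = 503 / 0.5541 = 907.8 days = 2.485 years.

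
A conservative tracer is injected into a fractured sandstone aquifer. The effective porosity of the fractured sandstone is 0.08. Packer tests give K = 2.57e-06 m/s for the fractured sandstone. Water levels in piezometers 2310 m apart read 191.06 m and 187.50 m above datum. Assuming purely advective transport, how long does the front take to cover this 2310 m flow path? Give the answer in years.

1480

Convert K: 2.57e-06 m/s × 86400 = 0.2220 m/day.
Hydraulic gradient i = (191.06 − 187.50) / 2310 = 3.56 / 2310 = 0.001541.
Darcy flux q = K · i = 0.2220 × 0.001541 = 0.0003422 m/day.
Seepage velocity v = q / n_e = 0.0003422 / 0.08 = 0.004278 m/day.
Travel time t = L / v = 2310 / 0.004278 = 5.400e+05 days = 1479 years.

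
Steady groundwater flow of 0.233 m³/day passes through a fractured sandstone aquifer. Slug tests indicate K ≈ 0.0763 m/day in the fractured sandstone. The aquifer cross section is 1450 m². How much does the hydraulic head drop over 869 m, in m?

1.83

From Q = K·A·i, i = Q / (K·A) = 0.233 / (0.07630 × 1450) = 0.002106.
Head loss Δh = i · L = 0.002106 × 869 = 1.830 m.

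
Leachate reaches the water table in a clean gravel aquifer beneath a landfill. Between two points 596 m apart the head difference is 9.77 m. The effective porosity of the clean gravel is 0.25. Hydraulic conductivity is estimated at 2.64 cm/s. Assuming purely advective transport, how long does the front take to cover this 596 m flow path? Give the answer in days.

Convert K: 2.64 cm/s × 864 = 2281 m/day.
Hydraulic gradient i = Δh / L = 9.77 / 596 = 0.01639.
Darcy flux q = K · i = 2281 × 0.01639 = 37.39 m/day.
Seepage velocity v = q / n_e = 37.39 / 0.25 = 149.6 m/day.
Travel time t = L / v = 596 / 149.6 = 3.985 days.

3.98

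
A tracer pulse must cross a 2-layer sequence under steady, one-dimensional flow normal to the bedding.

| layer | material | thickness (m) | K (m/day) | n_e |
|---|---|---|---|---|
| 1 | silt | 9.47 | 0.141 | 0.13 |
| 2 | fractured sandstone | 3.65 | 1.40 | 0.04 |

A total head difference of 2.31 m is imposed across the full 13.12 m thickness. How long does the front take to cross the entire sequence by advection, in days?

With flow normal to the layers, continuity requires the same specific discharge q through every layer.
Σ(b_i/K_i) = 9.47/0.141 + 3.65/1.40 = 69.77 d.
q = Δh / Σ(b_i/K_i) = 2.31 / 69.77 = 0.03311 m/day.
In each layer the seepage velocity is v_i = q/n_i, so the layer transit time is t_i = b_i·n_i / q:
  layer 1 (silt): t_1 = 9.47 × 0.13 / 0.03311 = 37.18 d
  layer 2 (fractured sandstone): t_2 = 3.65 × 0.04 / 0.03311 = 4.410 d
Total t = Σ t_i = 41.59 days.

41.6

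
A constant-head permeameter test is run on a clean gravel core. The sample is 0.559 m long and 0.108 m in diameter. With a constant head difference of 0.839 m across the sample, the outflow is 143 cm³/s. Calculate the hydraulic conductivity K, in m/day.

Cross-sectional area A = π·(d/2)² = π × (0.108/2)² = 0.009161 m².
Convert discharge: 143 cm³/s = 0.0001430 m³/s.
Darcy's law rearranged: K = Q·L / (A·Δh) = 0.0001430 × 0.559 / (0.009161 × 0.839) = 0.01040 m/s = 898.6 m/day.

899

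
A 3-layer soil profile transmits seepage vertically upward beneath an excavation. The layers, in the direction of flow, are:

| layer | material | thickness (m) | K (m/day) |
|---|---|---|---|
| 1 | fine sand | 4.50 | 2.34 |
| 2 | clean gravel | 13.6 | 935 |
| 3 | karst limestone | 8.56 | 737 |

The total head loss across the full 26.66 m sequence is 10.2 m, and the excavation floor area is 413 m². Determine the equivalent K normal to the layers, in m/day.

Flow is perpendicular to layering, so the layers act in series and the equivalent K is the thickness-weighted harmonic mean.
Total thickness L = 4.50 + 13.6 + 8.56 = 26.66 m.
Σ(b_i/K_i) = 4.50/2.34 + 13.6/935 + 8.56/737 = 1.949 d.
K_eq = L / Σ(b_i/K_i) = 26.66 / 1.949 = 13.68 m/day.

13.7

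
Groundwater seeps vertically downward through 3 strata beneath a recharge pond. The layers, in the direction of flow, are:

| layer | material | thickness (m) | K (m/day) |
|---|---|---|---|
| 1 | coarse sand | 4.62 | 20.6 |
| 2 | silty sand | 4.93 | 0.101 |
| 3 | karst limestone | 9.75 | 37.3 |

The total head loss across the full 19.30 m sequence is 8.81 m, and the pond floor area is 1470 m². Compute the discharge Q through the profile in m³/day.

263

Flow is perpendicular to layering, so the layers act in series and the equivalent K is the thickness-weighted harmonic mean.
Total thickness L = 4.62 + 4.93 + 9.75 = 19.30 m.
Σ(b_i/K_i) = 4.62/20.6 + 4.93/0.101 + 9.75/37.3 = 49.30 d.
K_eq = L / Σ(b_i/K_i) = 19.30 / 49.30 = 0.3915 m/day.
Q = K_eq · A · (Δh/L) = 0.3915 × 1470 × (8.81/19.30) = 262.7 m³/day.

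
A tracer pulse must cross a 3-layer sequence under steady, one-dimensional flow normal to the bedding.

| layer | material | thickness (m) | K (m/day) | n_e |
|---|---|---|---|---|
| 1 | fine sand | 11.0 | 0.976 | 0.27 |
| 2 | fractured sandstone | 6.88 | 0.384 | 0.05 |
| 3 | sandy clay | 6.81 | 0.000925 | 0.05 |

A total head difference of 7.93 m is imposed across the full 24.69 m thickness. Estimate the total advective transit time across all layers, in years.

9.33

With flow normal to the layers, continuity requires the same specific discharge q through every layer.
Σ(b_i/K_i) = 11.0/0.976 + 6.88/0.384 + 6.81/0.000925 = 7391 d.
q = Δh / Σ(b_i/K_i) = 7.93 / 7391 = 0.001073 m/day.
In each layer the seepage velocity is v_i = q/n_i, so the layer transit time is t_i = b_i·n_i / q:
  layer 1 (fine sand): t_1 = 11.0 × 0.27 / 0.001073 = 2768 d
  layer 2 (fractured sandstone): t_2 = 6.88 × 0.05 / 0.001073 = 320.6 d
  layer 3 (sandy clay): t_3 = 6.81 × 0.05 / 0.001073 = 317.4 d
Total t = Σ t_i = 3406 days = 9.326 years.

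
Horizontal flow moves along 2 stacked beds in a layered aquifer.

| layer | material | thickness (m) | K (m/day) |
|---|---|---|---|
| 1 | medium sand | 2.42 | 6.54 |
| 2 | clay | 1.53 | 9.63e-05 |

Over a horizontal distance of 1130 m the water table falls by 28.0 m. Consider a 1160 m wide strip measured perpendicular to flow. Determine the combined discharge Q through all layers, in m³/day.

455

Flow is parallel to layering, so each bed carries its own Darcy discharge and the transmissivities add.
Σ(K_i·b_i) = 6.54×2.42 + 9.63e-05×1.53 = 15.83 m²/day.
Hydraulic gradient i = Δh / L = 28.0 / 1130 = 0.02478.
Q = Σ(K_i·b_i) · W · i = 15.83 × 1160 × 0.02478 = 454.9 m³/day.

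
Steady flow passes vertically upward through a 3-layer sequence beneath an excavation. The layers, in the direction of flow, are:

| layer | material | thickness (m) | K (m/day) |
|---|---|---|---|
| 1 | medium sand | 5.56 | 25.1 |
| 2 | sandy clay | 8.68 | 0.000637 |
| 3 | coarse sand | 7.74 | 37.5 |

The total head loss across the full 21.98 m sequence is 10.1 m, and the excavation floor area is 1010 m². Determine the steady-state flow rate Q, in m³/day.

0.749

Flow is perpendicular to layering, so the layers act in series and the equivalent K is the thickness-weighted harmonic mean.
Total thickness L = 5.56 + 8.68 + 7.74 = 21.98 m.
Σ(b_i/K_i) = 5.56/25.1 + 8.68/0.000637 + 7.74/37.5 = 13627 d.
K_eq = L / Σ(b_i/K_i) = 21.98 / 13627 = 0.001613 m/day.
Q = K_eq · A · (Δh/L) = 0.001613 × 1010 × (10.1/21.98) = 0.7486 m³/day.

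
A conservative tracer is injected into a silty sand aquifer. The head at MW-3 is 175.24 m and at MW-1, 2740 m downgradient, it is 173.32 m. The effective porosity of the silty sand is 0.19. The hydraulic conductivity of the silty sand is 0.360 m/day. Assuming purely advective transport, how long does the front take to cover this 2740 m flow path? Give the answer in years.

5650

Hydraulic gradient i = (175.24 − 173.32) / 2740 = 1.92 / 2740 = 0.0007007.
Darcy flux q = K · i = 0.3600 × 0.0007007 = 0.0002523 m/day.
Seepage velocity v = q / n_e = 0.0002523 / 0.19 = 0.001328 m/day.
Travel time t = L / v = 2740 / 0.001328 = 2.064e+06 days = 5650 years.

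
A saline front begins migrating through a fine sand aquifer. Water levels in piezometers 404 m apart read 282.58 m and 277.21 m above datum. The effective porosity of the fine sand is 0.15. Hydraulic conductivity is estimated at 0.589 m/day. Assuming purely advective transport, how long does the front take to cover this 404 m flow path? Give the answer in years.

21.2

Hydraulic gradient i = (282.58 − 277.21) / 404 = 5.37 / 404 = 0.01329.
Darcy flux q = K · i = 0.5890 × 0.01329 = 0.007829 m/day.
Seepage velocity v = q / n_e = 0.007829 / 0.15 = 0.05219 m/day.
Travel time t = L / v = 404 / 0.05219 = 7740 days = 21.19 years.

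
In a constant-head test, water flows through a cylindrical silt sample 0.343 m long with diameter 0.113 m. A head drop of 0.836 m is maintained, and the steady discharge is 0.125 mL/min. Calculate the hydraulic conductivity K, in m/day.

0.00736

Cross-sectional area A = π·(d/2)² = π × (0.113/2)² = 0.01003 m².
Convert discharge: 0.125 mL/min = 2.083e-09 m³/s.
Darcy's law rearranged: K = Q·L / (A·Δh) = 2.083e-09 × 0.343 / (0.01003 × 0.836) = 8.523e-08 m/s = 0.007364 m/day.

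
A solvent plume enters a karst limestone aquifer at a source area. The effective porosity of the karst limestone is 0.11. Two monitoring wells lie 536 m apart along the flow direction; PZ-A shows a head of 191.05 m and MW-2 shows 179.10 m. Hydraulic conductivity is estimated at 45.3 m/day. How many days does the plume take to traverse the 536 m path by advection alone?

Hydraulic gradient i = (191.05 − 179.10) / 536 = 11.95 / 536 = 0.02229.
Darcy flux q = K · i = 45.30 × 0.02229 = 1.010 m/day.
Seepage velocity v = q / n_e = 1.010 / 0.11 = 9.181 m/day.
Travel time t = L / v = 536 / 9.181 = 58.38 days.

58.4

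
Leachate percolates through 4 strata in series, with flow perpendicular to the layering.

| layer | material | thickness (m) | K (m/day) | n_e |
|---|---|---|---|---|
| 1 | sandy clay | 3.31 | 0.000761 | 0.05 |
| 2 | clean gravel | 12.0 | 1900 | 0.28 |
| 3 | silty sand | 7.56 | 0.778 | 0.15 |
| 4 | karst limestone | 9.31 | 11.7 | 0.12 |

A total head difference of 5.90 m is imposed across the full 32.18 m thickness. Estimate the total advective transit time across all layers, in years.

11.7

With flow normal to the layers, continuity requires the same specific discharge q through every layer.
Σ(b_i/K_i) = 3.31/0.000761 + 12.0/1900 + 7.56/0.778 + 9.31/11.7 = 4360 d.
q = Δh / Σ(b_i/K_i) = 5.90 / 4360 = 0.001353 m/day.
In each layer the seepage velocity is v_i = q/n_i, so the layer transit time is t_i = b_i·n_i / q:
  layer 1 (sandy clay): t_1 = 3.31 × 0.05 / 0.001353 = 122.3 d
  layer 2 (clean gravel): t_2 = 12.0 × 0.28 / 0.001353 = 2483 d
  layer 3 (silty sand): t_3 = 7.56 × 0.15 / 0.001353 = 838.0 d
  layer 4 (karst limestone): t_4 = 9.31 × 0.12 / 0.001353 = 825.6 d
Total t = Σ t_i = 4269 days = 11.69 years.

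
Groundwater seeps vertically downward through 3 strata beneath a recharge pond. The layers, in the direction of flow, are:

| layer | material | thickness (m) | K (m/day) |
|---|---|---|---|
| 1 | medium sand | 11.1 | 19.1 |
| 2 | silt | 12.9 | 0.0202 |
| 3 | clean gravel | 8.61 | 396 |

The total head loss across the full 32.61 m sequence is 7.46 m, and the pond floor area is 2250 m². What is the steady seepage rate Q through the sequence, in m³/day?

Flow is perpendicular to layering, so the layers act in series and the equivalent K is the thickness-weighted harmonic mean.
Total thickness L = 11.1 + 12.9 + 8.61 = 32.61 m.
Σ(b_i/K_i) = 11.1/19.1 + 12.9/0.0202 + 8.61/396 = 639.2 d.
K_eq = L / Σ(b_i/K_i) = 32.61 / 639.2 = 0.05102 m/day.
Q = K_eq · A · (Δh/L) = 0.05102 × 2250 × (7.46/32.61) = 26.26 m³/day.

26.3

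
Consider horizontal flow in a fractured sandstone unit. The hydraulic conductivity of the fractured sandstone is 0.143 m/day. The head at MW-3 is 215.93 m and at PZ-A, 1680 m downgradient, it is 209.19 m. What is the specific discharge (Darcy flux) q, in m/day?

0.000574

Hydraulic gradient i = (215.93 − 209.19) / 1680 = 6.74 / 1680 = 0.004012.
Specific discharge q = K · i = 0.1430 × 0.004012 = 0.0005737 m/day.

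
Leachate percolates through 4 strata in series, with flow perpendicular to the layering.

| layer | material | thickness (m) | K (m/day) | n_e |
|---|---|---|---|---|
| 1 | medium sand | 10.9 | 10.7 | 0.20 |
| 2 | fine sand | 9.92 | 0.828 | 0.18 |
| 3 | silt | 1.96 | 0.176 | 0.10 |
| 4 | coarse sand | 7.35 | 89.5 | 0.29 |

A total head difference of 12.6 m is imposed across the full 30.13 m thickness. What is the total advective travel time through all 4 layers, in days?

With flow normal to the layers, continuity requires the same specific discharge q through every layer.
Σ(b_i/K_i) = 10.9/10.7 + 9.92/0.828 + 1.96/0.176 + 7.35/89.5 = 24.22 d.
q = Δh / Σ(b_i/K_i) = 12.6 / 24.22 = 0.5203 m/day.
In each layer the seepage velocity is v_i = q/n_i, so the layer transit time is t_i = b_i·n_i / q:
  layer 1 (medium sand): t_1 = 10.9 × 0.20 / 0.5203 = 4.190 d
  layer 2 (fine sand): t_2 = 9.92 × 0.18 / 0.5203 = 3.432 d
  layer 3 (silt): t_3 = 1.96 × 0.10 / 0.5203 = 0.3767 d
  layer 4 (coarse sand): t_4 = 7.35 × 0.29 / 0.5203 = 4.097 d
Total t = Σ t_i = 12.10 days.

12.1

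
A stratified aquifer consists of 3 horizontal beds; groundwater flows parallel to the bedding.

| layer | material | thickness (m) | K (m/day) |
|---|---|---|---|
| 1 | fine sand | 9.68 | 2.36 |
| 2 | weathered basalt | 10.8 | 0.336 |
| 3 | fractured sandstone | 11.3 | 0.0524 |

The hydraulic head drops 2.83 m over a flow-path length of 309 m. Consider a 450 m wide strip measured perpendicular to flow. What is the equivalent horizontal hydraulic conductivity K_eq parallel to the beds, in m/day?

Flow is parallel to layering, so each bed carries its own Darcy discharge and the transmissivities add.
Σ(K_i·b_i) = 2.36×9.68 + 0.336×10.8 + 0.0524×11.3 = 27.07 m²/day.
Total thickness b = 31.78 m, so K_eq = Σ(K_i·b_i)/b = 0.8517 m/day.

0.852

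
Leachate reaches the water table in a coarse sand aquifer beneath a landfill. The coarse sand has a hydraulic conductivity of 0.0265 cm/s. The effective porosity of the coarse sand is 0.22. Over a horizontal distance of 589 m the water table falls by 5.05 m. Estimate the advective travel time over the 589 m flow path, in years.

Convert K: 0.0265 cm/s × 864 = 22.90 m/day.
Hydraulic gradient i = Δh / L = 5.05 / 589 = 0.008574.
Darcy flux q = K · i = 22.90 × 0.008574 = 0.1963 m/day.
Seepage velocity v = q / n_e = 0.1963 / 0.22 = 0.8923 m/day.
Travel time t = L / v = 589 / 0.8923 = 660.1 days = 1.807 years.

1.81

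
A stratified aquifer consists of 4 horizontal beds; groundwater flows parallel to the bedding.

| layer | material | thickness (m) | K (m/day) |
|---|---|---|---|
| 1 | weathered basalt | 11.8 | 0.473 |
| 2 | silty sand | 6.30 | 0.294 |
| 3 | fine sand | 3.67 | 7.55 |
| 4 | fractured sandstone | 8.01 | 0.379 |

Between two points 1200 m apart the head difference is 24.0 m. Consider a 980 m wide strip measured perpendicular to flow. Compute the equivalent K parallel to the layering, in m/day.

1.28

Flow is parallel to layering, so each bed carries its own Darcy discharge and the transmissivities add.
Σ(K_i·b_i) = 0.473×11.8 + 0.294×6.30 + 7.55×3.67 + 0.379×8.01 = 38.18 m²/day.
Total thickness b = 29.78 m, so K_eq = Σ(K_i·b_i)/b = 1.282 m/day.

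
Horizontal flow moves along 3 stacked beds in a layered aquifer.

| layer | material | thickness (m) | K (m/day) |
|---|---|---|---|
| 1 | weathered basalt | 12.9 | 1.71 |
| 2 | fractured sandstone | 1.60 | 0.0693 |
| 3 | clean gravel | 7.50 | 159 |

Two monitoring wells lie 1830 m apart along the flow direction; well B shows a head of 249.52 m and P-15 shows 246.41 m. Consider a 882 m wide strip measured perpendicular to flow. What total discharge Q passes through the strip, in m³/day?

1820

Flow is parallel to layering, so each bed carries its own Darcy discharge and the transmissivities add.
Σ(K_i·b_i) = 1.71×12.9 + 0.0693×1.60 + 159×7.50 = 1215 m²/day.
Hydraulic gradient i = (249.52 − 246.41) / 1830 = 3.11 / 1830 = 0.001699.
Q = Σ(K_i·b_i) · W · i = 1215 × 882 × 0.001699 = 1821 m³/day.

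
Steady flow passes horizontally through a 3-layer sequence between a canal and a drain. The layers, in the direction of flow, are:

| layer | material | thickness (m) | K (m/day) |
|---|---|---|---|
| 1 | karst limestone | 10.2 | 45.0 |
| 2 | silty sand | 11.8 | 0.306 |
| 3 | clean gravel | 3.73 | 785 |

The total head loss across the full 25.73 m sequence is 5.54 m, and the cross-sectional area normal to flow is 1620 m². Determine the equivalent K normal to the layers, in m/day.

0.663

Flow is perpendicular to layering, so the layers act in series and the equivalent K is the thickness-weighted harmonic mean.
Total thickness L = 10.2 + 11.8 + 3.73 = 25.73 m.
Σ(b_i/K_i) = 10.2/45.0 + 11.8/0.306 + 3.73/785 = 38.79 d.
K_eq = L / Σ(b_i/K_i) = 25.73 / 38.79 = 0.6633 m/day.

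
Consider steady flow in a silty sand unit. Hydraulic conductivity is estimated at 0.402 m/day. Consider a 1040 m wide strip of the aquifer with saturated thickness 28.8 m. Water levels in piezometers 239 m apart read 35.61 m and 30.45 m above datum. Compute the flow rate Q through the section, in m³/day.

Cross-sectional area A = 1040 × 28.8 = 29952 m².
Hydraulic gradient i = (35.61 − 30.45) / 239 = 5.16 / 239 = 0.02159.
Darcy's law: Q = K · A · i = 0.4020 × 29952 × 0.02159 = 260.0 m³/day.

260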